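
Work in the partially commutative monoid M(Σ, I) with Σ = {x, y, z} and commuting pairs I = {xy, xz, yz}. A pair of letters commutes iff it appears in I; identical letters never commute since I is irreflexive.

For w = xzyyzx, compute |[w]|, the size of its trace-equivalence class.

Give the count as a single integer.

drop 0:x onto floor
drop 1:z onto floor
drop 2:y onto floor
drop 3:y onto {2:y}
drop 4:z onto {1:z}
drop 5:x onto {0:x}
ground layer = {0:x, 1:z, 2:y}
drop-orders for the pieces not yet dropped (sum over which currently-grounded one goes next):
  1 to go: {3} 1  {4} 1  {5} 1
  2 to go: {0,5} 1  {1,4} 1  {2,3} 1  {3,4} 2  {3,5} 2  {4,5} 2
  3 to go: {0,3,5} 3  {0,4,5} 3  {1,3,4} 3  {1,4,5} 3  {2,3,4} 3  {2,3,5} 3  {3,4,5} 6
  4 to go: {0,1,4,5} 6  {0,2,3,5} 6  {0,3,4,5} 12  {1,2,3,4} 6  {1,3,4,5} 12  {2,3,4,5} 12
  if 0:x drops first: 30 orders
  if 1:z drops first: 30 orders
  if 2:y drops first: 30 orders
heap linearizations: 90

90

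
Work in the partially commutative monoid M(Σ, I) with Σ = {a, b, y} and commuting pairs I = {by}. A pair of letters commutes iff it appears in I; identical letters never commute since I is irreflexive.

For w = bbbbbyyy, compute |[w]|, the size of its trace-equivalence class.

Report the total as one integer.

drop 0:b onto floor
drop 1:b onto {0:b}
drop 2:b onto {1:b}
drop 3:b onto {2:b}
drop 4:b onto {3:b}
drop 5:y onto floor
drop 6:y onto {5:y}
drop 7:y onto {6:y}
ground layer = {0:b, 5:y}
drop-orders for the pieces not yet dropped (sum over which currently-grounded one goes next):
  1 to go: {4} 1  {7} 1
  2 to go: {3,4} 1  {4,7} 2  {6,7} 1
  3 to go: {2,3,4} 1  {3,4,7} 3  {4,6,7} 3  {5,6,7} 1
  4 to go: {1,2,3,4} 1  {2,3,4,7} 4  {3,4,6,7} 6  {4,5,6,7} 4
  5 to go: {0,1,2,3,4} 1  {1,2,3,4,7} 5  {2,3,4,6,7} 10  {3,4,5,6,7} 10
  6 to go: {0,1,2,3,4,7} 6  {1,2,3,4,6,7} 15  {2,3,4,5,6,7} 20
  if 0:b drops first: 35 orders
  if 5:y drops first: 21 orders
heap linearizations: 56

56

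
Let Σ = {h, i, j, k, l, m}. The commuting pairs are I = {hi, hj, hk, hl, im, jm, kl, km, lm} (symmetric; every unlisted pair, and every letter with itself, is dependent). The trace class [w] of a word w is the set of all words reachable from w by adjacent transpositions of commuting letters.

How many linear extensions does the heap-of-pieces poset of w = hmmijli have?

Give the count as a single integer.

piece 0:h — minimal
piece 1:m rests on {0:h}
piece 2:m rests on {1:m}
piece 3:i — minimal
piece 4:j rests on {3:i}
piece 5:l rests on {4:j}
piece 6:i rests on {5:l}
minimal pieces: {0:h, 3:i}
ways to finish when only these pieces remain (= sum over removing one remaining piece with nothing left below it):
  1 left: {2}→1  {6}→1
  2 left: {1,2}→1  {2,6}→2  {5,6}→1
  3 left: {0,1,2}→1  {1,2,6}→3  {2,5,6}→3  {4,5,6}→1
  4 left: {0,1,2,6}→4  {1,2,5,6}→6  {2,4,5,6}→4  {3,4,5,6}→1
  5 left: {0,1,2,5,6}→10  {1,2,4,5,6}→10  {2,3,4,5,6}→5
  placing 0:h first → 15 extensions
  placing 3:i first → 20 extensions
total linear extensions = 35

35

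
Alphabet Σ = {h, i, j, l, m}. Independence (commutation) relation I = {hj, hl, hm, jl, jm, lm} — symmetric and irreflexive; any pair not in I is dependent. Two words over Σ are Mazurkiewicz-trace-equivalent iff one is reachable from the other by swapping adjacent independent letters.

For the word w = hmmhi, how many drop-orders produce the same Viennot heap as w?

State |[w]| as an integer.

0(h) covers ∅
1(m) covers ∅
2(m) covers 1:m
3(h) covers 0:h
4(i) covers 2:m, 3:h
floor of heap: 0:h, 1:m
completions by unplaced set U, small U first (add the entries for U minus each lowest piece of U):
  |U|=1: {4}:1
  |U|=2: {2,4}:1  {3,4}:1
  |U|=3: {0,3,4}:1  {1,2,4}:1  {2,3,4}:2
  start at 0(h): 3
  start at 1(m): 3
sum over floor = 6

6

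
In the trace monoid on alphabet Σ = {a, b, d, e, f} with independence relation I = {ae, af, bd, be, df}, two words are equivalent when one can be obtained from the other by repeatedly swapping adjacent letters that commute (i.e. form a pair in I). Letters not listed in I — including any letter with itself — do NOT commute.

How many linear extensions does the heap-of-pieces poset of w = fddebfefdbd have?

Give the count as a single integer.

0(f) covers ∅
1(d) covers ∅
2(d) covers 1:d
3(e) covers 0:f, 2:d
4(b) covers 0:f
5(f) covers 3:e, 4:b
6(e) covers 5:f
7(f) covers 6:e
8(d) covers 6:e
9(b) covers 7:f
10(d) covers 8:d
floor of heap: 0:f, 1:d
completions by unplaced set U, small U first (add the entries for U minus each lowest piece of U):
  |U|=1: {9}:1  {10}:1
  |U|=2: {7,9}:1  {8,10}:1  {9,10}:2
  |U|=3: {7,9,10}:3  {8,9,10}:3
  |U|=4: {7,8,9,10}:6
  |U|=5: {6,7,8,9,10}:6
  |U|=6: {5,6,7,8,9,10}:6
  |U|=7: {3,5,6,7,8,9,10}:6  {4,5,6,7,8,9,10}:6
  |U|=8: {2,3,5,6,7,8,9,10}:6  {3,4,5,6,7,8,9,10}:12
  |U|=9: {0,3,4,5,6,7,8,9,10}:12  {1,2,3,5,6,7,8,9,10}:6  {2,3,4,5,6,7,8,9,10}:18
  start at 0(f): 24
  start at 1(d): 30
sum over floor = 54

54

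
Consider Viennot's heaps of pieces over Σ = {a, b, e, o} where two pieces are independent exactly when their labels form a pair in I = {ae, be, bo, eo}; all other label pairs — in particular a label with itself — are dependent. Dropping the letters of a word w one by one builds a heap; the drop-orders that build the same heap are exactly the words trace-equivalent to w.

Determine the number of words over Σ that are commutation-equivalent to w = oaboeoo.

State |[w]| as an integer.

28

piece 0:o — minimal
piece 1:a rests on {0:o}
piece 2:b rests on {1:a}
piece 3:o rests on {1:a}
piece 4:e — minimal
piece 5:o rests on {3:o}
piece 6:o rests on {5:o}
minimal pieces: {0:o, 4:e}
ways to finish when only these pieces remain (= sum over removing one remaining piece with nothing left below it):
  1 left: {2}→1  {4}→1  {6}→1
  2 left: {2,4}→2  {2,6}→2  {4,6}→2  {5,6}→1
  3 left: {2,4,6}→6  {2,5,6}→3  {3,5,6}→1  {4,5,6}→3
  4 left: {2,3,5,6}→4  {2,4,5,6}→12  {3,4,5,6}→4
  5 left: {1,2,3,5,6}→4  {2,3,4,5,6}→20
  placing 0:o first → 24 extensions
  placing 4:e first → 4 extensions
total linear extensions = 28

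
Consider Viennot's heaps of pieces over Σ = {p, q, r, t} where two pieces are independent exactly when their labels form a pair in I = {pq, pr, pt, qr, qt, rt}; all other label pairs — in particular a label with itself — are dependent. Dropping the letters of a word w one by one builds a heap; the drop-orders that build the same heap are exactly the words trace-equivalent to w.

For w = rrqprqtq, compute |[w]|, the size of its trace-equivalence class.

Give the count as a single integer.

1120

#0=r has no predecessor
#1=r depends on [0:r]
#2=q has no predecessor
#3=p has no predecessor
#4=r depends on [1:r]
#5=q depends on [2:q]
#6=t has no predecessor
#7=q depends on [5:q]
sources: [0:r, 2:q, 3:p, 6:t]
N(rest) = Σ N(rest − s) over sources s of rest; N(one piece) = 1:
  size 1 → [3]=1  [4]=1  [6]=1  [7]=1
  size 2 → [1,4]=1  [3,4]=2  [3,6]=2  [3,7]=2  [4,6]=2  [4,7]=2  [5,7]=1  [6,7]=2
  size 3 → [0,1,4]=1  [1,3,4]=3  [1,4,6]=3  [1,4,7]=3  [2,5,7]=1  [3,4,6]=6  [3,4,7]=6  [3,5,7]=3  [3,6,7]=6  [4,5,7]=3  [4,6,7]=6  [5,6,7]=3
  size 4 → [0,1,3,4]=4  [0,1,4,6]=4  [0,1,4,7]=4  [1,3,4,6]=12  [1,3,4,7]=12  [1,4,5,7]=6  [1,4,6,7]=12  [2,3,5,7]=4  [2,4,5,7]=4  [2,5,6,7]=4  [3,4,5,7]=12  [3,4,6,7]=24  [3,5,6,7]=12  [4,5,6,7]=12
  size 5 → [0,1,3,4,6]=20  [0,1,3,4,7]=20  [0,1,4,5,7]=10  [0,1,4,6,7]=20  [1,2,4,5,7]=10  [1,3,4,5,7]=30  [1,3,4,6,7]=60  [1,4,5,6,7]=30  [2,3,4,5,7]=20  [2,3,5,6,7]=20  [2,4,5,6,7]=20  [3,4,5,6,7]=60
  size 6 → [0,1,2,4,5,7]=20  [0,1,3,4,5,7]=60  [0,1,3,4,6,7]=120  [0,1,4,5,6,7]=60  [1,2,3,4,5,7]=60  [1,2,4,5,6,7]=60  [1,3,4,5,6,7]=180  [2,3,4,5,6,7]=120
  first=0(r) contributes 420
  first=2(q) contributes 420
  first=3(p) contributes 140
  first=6(t) contributes 140
|[w]| = 1120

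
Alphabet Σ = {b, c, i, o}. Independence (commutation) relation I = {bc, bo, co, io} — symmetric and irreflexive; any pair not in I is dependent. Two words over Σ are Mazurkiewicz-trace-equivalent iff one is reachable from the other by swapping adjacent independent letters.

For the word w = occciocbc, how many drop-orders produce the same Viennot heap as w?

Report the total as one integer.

#0=o has no predecessor
#1=c has no predecessor
#2=c depends on [1:c]
#3=c depends on [2:c]
#4=i depends on [3:c]
#5=o depends on [0:o]
#6=c depends on [4:i]
#7=b depends on [4:i]
#8=c depends on [6:c]
sources: [0:o, 1:c]
N(rest) = Σ N(rest − s) over sources s of rest; N(one piece) = 1:
  size 1 → [5]=1  [7]=1  [8]=1
  size 2 → [0,5]=1  [5,7]=2  [5,8]=2  [6,8]=1  [7,8]=2
  size 3 → [0,5,7]=3  [0,5,8]=3  [5,6,8]=3  [5,7,8]=6  [6,7,8]=3
  size 4 → [0,5,6,8]=6  [0,5,7,8]=12  [4,6,7,8]=3  [5,6,7,8]=12
  size 5 → [0,5,6,7,8]=30  [3,4,6,7,8]=3  [4,5,6,7,8]=15
  size 6 → [0,4,5,6,7,8]=45  [2,3,4,6,7,8]=3  [3,4,5,6,7,8]=18
  size 7 → [0,3,4,5,6,7,8]=63  [1,2,3,4,6,7,8]=3  [2,3,4,5,6,7,8]=21
  first=0(o) contributes 24
  first=1(c) contributes 84
|[w]| = 108

108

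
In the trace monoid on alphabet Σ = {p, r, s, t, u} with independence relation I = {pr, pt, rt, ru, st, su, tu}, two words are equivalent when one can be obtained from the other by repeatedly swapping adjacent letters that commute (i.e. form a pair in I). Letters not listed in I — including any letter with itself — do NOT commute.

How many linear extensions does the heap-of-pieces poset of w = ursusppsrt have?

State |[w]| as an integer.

0(u) covers ∅
1(r) covers ∅
2(s) covers 1:r
3(u) covers 0:u
4(s) covers 2:s
5(p) covers 3:u, 4:s
6(p) covers 5:p
7(s) covers 6:p
8(r) covers 7:s
9(t) covers ∅
floor of heap: 0:u, 1:r, 9:t
completions by unplaced set U, small U first (add the entries for U minus each lowest piece of U):
  |U|=1: {8}:1  {9}:1
  |U|=2: {7,8}:1  {8,9}:2
  |U|=3: {6,7,8}:1  {7,8,9}:3
  |U|=4: {5,6,7,8}:1  {6,7,8,9}:4
  |U|=5: {3,5,6,7,8}:1  {4,5,6,7,8}:1  {5,6,7,8,9}:5
  |U|=6: {0,3,5,6,7,8}:1  {2,4,5,6,7,8}:1  {3,4,5,6,7,8}:2  {3,5,6,7,8,9}:6  {4,5,6,7,8,9}:6
  |U|=7: {0,3,4,5,6,7,8}:3  {0,3,5,6,7,8,9}:7  {1,2,4,5,6,7,8}:1  {2,3,4,5,6,7,8}:3  {2,4,5,6,7,8,9}:7  {3,4,5,6,7,8,9}:14
  |U|=8: {0,2,3,4,5,6,7,8}:6  {0,3,4,5,6,7,8,9}:24  {1,2,3,4,5,6,7,8}:4  {1,2,4,5,6,7,8,9}:8  {2,3,4,5,6,7,8,9}:24
  start at 0(u): 36
  start at 1(r): 54
  start at 9(t): 10
sum over floor = 100

100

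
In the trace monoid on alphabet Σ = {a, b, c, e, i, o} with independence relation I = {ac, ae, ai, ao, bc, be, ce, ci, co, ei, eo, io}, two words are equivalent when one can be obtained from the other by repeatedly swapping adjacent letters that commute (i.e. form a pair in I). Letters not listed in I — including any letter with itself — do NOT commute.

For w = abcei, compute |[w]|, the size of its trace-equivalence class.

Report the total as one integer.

20

0(a) covers ∅
1(b) covers 0:a
2(c) covers ∅
3(e) covers ∅
4(i) covers 1:b
floor of heap: 0:a, 2:c, 3:e
completions by unplaced set U, small U first (add the entries for U minus each lowest piece of U):
  |U|=1: {2}:1  {3}:1  {4}:1
  |U|=2: {1,4}:1  {2,3}:2  {2,4}:2  {3,4}:2
  |U|=3: {0,1,4}:1  {1,2,4}:3  {1,3,4}:3  {2,3,4}:6
  start at 0(a): 12
  start at 2(c): 4
  start at 3(e): 4
sum over floor = 20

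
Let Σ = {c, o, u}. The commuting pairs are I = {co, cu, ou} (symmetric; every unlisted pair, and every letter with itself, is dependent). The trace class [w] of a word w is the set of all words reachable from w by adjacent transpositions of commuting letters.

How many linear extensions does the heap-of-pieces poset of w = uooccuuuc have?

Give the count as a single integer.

0(u) covers ∅
1(o) covers ∅
2(o) covers 1:o
3(c) covers ∅
4(c) covers 3:c
5(u) covers 0:u
6(u) covers 5:u
7(u) covers 6:u
8(c) covers 4:c
floor of heap: 0:u, 1:o, 3:c
completions by unplaced set U, small U first (add the entries for U minus each lowest piece of U):
  |U|=1: {2}:1  {7}:1  {8}:1
  |U|=2: {1,2}:1  {2,7}:2  {2,8}:2  {4,8}:1  {6,7}:1  {7,8}:2
  |U|=3: {1,2,7}:3  {1,2,8}:3  {2,4,8}:3  {2,6,7}:3  {2,7,8}:6  {3,4,8}:1  {4,7,8}:3  {5,6,7}:1  {6,7,8}:3
  |U|=4: {0,5,6,7}:1  {1,2,4,8}:6  {1,2,6,7}:6  {1,2,7,8}:12  {2,3,4,8}:4  {2,4,7,8}:12  {2,5,6,7}:4  {2,6,7,8}:12  {3,4,7,8}:4  {4,6,7,8}:6  {5,6,7,8}:4
  |U|=5: {0,2,5,6,7}:5  {0,5,6,7,8}:5  {1,2,3,4,8}:10  {1,2,4,7,8}:30  {1,2,5,6,7}:10  {1,2,6,7,8}:30  {2,3,4,7,8}:20  {2,4,6,7,8}:30  {2,5,6,7,8}:20  {3,4,6,7,8}:10  {4,5,6,7,8}:10
  |U|=6: {0,1,2,5,6,7}:15  {0,2,5,6,7,8}:30  {0,4,5,6,7,8}:15  {1,2,3,4,7,8}:60  {1,2,4,6,7,8}:90  {1,2,5,6,7,8}:60  {2,3,4,6,7,8}:60  {2,4,5,6,7,8}:60  {3,4,5,6,7,8}:20
  |U|=7: {0,1,2,5,6,7,8}:105  {0,2,4,5,6,7,8}:105  {0,3,4,5,6,7,8}:35  {1,2,3,4,6,7,8}:210  {1,2,4,5,6,7,8}:210  {2,3,4,5,6,7,8}:140
  start at 0(u): 560
  start at 1(o): 280
  start at 3(c): 420
sum over floor = 1260

1260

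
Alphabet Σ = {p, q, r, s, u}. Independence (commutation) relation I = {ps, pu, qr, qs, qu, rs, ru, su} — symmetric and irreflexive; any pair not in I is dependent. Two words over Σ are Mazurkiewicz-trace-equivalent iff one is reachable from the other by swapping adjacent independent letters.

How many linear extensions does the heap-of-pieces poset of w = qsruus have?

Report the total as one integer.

0(q) covers ∅
1(s) covers ∅
2(r) covers ∅
3(u) covers ∅
4(u) covers 3:u
5(s) covers 1:s
floor of heap: 0:q, 1:s, 2:r, 3:u
completions by unplaced set U, small U first (add the entries for U minus each lowest piece of U):
  |U|=1: {0}:1  {2}:1  {4}:1  {5}:1
  |U|=2: {0,2}:2  {0,4}:2  {0,5}:2  {1,5}:1  {2,4}:2  {2,5}:2  {3,4}:1  {4,5}:2
  |U|=3: {0,1,5}:3  {0,2,4}:6  {0,2,5}:6  {0,3,4}:3  {0,4,5}:6  {1,2,5}:3  {1,4,5}:3  {2,3,4}:3  {2,4,5}:6  {3,4,5}:3
  |U|=4: {0,1,2,5}:12  {0,1,4,5}:12  {0,2,3,4}:12  {0,2,4,5}:24  {0,3,4,5}:12  {1,2,4,5}:12  {1,3,4,5}:6  {2,3,4,5}:12
  start at 0(q): 30
  start at 1(s): 60
  start at 2(r): 30
  start at 3(u): 60
sum over floor = 180

180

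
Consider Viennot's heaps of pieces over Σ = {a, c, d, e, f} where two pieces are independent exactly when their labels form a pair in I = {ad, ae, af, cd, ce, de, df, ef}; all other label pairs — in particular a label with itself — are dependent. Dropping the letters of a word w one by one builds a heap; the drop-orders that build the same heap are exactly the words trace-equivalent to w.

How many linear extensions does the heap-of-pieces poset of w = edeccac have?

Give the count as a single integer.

105

0(e) covers ∅
1(d) covers ∅
2(e) covers 0:e
3(c) covers ∅
4(c) covers 3:c
5(a) covers 4:c
6(c) covers 5:a
floor of heap: 0:e, 1:d, 3:c
completions by unplaced set U, small U first (add the entries for U minus each lowest piece of U):
  |U|=1: {1}:1  {2}:1  {6}:1
  |U|=2: {0,2}:1  {1,2}:2  {1,6}:2  {2,6}:2  {5,6}:1
  |U|=3: {0,1,2}:3  {0,2,6}:3  {1,2,6}:6  {1,5,6}:3  {2,5,6}:3  {4,5,6}:1
  |U|=4: {0,1,2,6}:12  {0,2,5,6}:6  {1,2,5,6}:12  {1,4,5,6}:4  {2,4,5,6}:4  {3,4,5,6}:1
  |U|=5: {0,1,2,5,6}:30  {0,2,4,5,6}:10  {1,2,4,5,6}:20  {1,3,4,5,6}:5  {2,3,4,5,6}:5
  start at 0(e): 30
  start at 1(d): 15
  start at 3(c): 60
sum over floor = 105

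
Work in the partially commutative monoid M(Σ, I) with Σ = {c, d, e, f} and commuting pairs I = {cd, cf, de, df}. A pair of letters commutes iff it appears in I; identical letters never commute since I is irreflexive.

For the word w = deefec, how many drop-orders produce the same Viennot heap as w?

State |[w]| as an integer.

6

piece 0:d — minimal
piece 1:e — minimal
piece 2:e rests on {1:e}
piece 3:f rests on {2:e}
piece 4:e rests on {3:f}
piece 5:c rests on {4:e}
minimal pieces: {0:d, 1:e}
ways to finish when only these pieces remain (= sum over removing one remaining piece with nothing left below it):
  1 left: {0}→1  {5}→1
  2 left: {0,5}→2  {4,5}→1
  3 left: {0,4,5}→3  {3,4,5}→1
  4 left: {0,3,4,5}→4  {2,3,4,5}→1
  placing 0:d first → 1 extensions
  placing 1:e first → 5 extensions
total linear extensions = 6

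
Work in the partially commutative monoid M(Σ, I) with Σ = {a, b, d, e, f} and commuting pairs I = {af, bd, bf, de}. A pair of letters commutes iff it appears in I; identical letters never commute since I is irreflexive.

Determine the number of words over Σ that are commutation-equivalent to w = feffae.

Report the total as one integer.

3

0(f) covers ∅
1(e) covers 0:f
2(f) covers 1:e
3(f) covers 2:f
4(a) covers 1:e
5(e) covers 3:f, 4:a
floor of heap: 0:f
completions by unplaced set U, small U first (add the entries for U minus each lowest piece of U):
  |U|=1: {5}:1
  |U|=2: {3,5}:1  {4,5}:1
  |U|=3: {2,3,5}:1  {3,4,5}:2
  |U|=4: {2,3,4,5}:3
  start at 0(f): 3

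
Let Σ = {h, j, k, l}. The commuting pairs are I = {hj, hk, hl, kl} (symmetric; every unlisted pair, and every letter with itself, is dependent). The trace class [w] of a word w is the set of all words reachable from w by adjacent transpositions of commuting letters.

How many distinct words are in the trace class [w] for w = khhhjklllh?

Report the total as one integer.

piece 0:k — minimal
piece 1:h — minimal
piece 2:h rests on {1:h}
piece 3:h rests on {2:h}
piece 4:j rests on {0:k}
piece 5:k rests on {4:j}
piece 6:l rests on {4:j}
piece 7:l rests on {6:l}
piece 8:l rests on {7:l}
piece 9:h rests on {3:h}
minimal pieces: {0:k, 1:h}
ways to finish when only these pieces remain (= sum over removing one remaining piece with nothing left below it):
  1 left: {5}→1  {8}→1  {9}→1
  2 left: {3,9}→1  {5,8}→2  {5,9}→2  {7,8}→1  {8,9}→2
  3 left: {2,3,9}→1  {3,5,9}→3  {3,8,9}→3  {5,7,8}→3  {5,8,9}→6  {6,7,8}→1  {7,8,9}→3
  4 left: {1,2,3,9}→1  {2,3,5,9}→4  {2,3,8,9}→4  {3,5,8,9}→12  {3,7,8,9}→6  {5,6,7,8}→4  {5,7,8,9}→12  {6,7,8,9}→4
  5 left: {1,2,3,5,9}→5  {1,2,3,8,9}→5  {2,3,5,8,9}→20  {2,3,7,8,9}→10  {3,5,7,8,9}→30  {3,6,7,8,9}→10  {4,5,6,7,8}→4  {5,6,7,8,9}→20
  6 left: {0,4,5,6,7,8}→4  {1,2,3,5,8,9}→30  {1,2,3,7,8,9}→15  {2,3,5,7,8,9}→60  {2,3,6,7,8,9}→20  {3,5,6,7,8,9}→60  {4,5,6,7,8,9}→24
  7 left: {0,4,5,6,7,8,9}→28  {1,2,3,5,7,8,9}→105  {1,2,3,6,7,8,9}→35  {2,3,5,6,7,8,9}→140  {3,4,5,6,7,8,9}→84
  8 left: {0,3,4,5,6,7,8,9}→112  {1,2,3,5,6,7,8,9}→280  {2,3,4,5,6,7,8,9}→224
  placing 0:k first → 504 extensions
  placing 1:h first → 336 extensions
total linear extensions = 840

840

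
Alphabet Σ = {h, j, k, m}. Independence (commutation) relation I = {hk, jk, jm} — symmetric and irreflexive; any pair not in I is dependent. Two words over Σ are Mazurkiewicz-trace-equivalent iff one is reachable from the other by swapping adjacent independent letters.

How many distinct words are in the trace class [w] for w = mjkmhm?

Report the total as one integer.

drop 0:m onto floor
drop 1:j onto floor
drop 2:k onto {0:m}
drop 3:m onto {2:k}
drop 4:h onto {1:j, 3:m}
drop 5:m onto {4:h}
ground layer = {0:m, 1:j}
drop-orders for the pieces not yet dropped (sum over which currently-grounded one goes next):
  1 to go: {5} 1
  2 to go: {4,5} 1
  3 to go: {1,4,5} 1  {3,4,5} 1
  4 to go: {1,3,4,5} 2  {2,3,4,5} 1
  if 0:m drops first: 3 orders
  if 1:j drops first: 1 orders
heap linearizations: 4

4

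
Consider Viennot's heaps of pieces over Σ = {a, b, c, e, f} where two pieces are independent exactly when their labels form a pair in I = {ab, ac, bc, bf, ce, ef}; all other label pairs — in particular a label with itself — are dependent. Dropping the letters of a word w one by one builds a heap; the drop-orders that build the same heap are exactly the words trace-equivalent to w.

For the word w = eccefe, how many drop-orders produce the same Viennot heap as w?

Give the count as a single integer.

#0=e has no predecessor
#1=c has no predecessor
#2=c depends on [1:c]
#3=e depends on [0:e]
#4=f depends on [2:c]
#5=e depends on [3:e]
sources: [0:e, 1:c]
N(rest) = Σ N(rest − s) over sources s of rest; N(one piece) = 1:
  size 1 → [4]=1  [5]=1
  size 2 → [2,4]=1  [3,5]=1  [4,5]=2
  size 3 → [0,3,5]=1  [1,2,4]=1  [2,4,5]=3  [3,4,5]=3
  size 4 → [0,3,4,5]=4  [1,2,4,5]=4  [2,3,4,5]=6
  first=0(e) contributes 10
  first=1(c) contributes 10
|[w]| = 20

20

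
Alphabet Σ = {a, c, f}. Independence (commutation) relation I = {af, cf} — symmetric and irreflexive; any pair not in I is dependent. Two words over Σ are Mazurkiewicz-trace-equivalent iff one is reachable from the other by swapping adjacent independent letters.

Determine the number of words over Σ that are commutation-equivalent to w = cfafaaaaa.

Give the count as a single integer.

piece 0:c — minimal
piece 1:f — minimal
piece 2:a rests on {0:c}
piece 3:f rests on {1:f}
piece 4:a rests on {2:a}
piece 5:a rests on {4:a}
piece 6:a rests on {5:a}
piece 7:a rests on {6:a}
piece 8:a rests on {7:a}
minimal pieces: {0:c, 1:f}
ways to finish when only these pieces remain (= sum over removing one remaining piece with nothing left below it):
  1 left: {3}→1  {8}→1
  2 left: {1,3}→1  {3,8}→2  {7,8}→1
  3 left: {1,3,8}→3  {3,7,8}→3  {6,7,8}→1
  4 left: {1,3,7,8}→6  {3,6,7,8}→4  {5,6,7,8}→1
  5 left: {1,3,6,7,8}→10  {3,5,6,7,8}→5  {4,5,6,7,8}→1
  6 left: {1,3,5,6,7,8}→15  {2,4,5,6,7,8}→1  {3,4,5,6,7,8}→6
  7 left: {0,2,4,5,6,7,8}→1  {1,3,4,5,6,7,8}→21  {2,3,4,5,6,7,8}→7
  placing 0:c first → 28 extensions
  placing 1:f first → 8 extensions
total linear extensions = 36

36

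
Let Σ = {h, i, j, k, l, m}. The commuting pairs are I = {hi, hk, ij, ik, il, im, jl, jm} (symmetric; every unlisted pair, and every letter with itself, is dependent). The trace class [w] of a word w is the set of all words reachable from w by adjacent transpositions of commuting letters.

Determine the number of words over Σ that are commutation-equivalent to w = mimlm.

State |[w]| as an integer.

drop 0:m onto floor
drop 1:i onto floor
drop 2:m onto {0:m}
drop 3:l onto {2:m}
drop 4:m onto {3:l}
ground layer = {0:m, 1:i}
drop-orders for the pieces not yet dropped (sum over which currently-grounded one goes next):
  1 to go: {1} 1  {4} 1
  2 to go: {1,4} 2  {3,4} 1
  3 to go: {1,3,4} 3  {2,3,4} 1
  if 0:m drops first: 4 orders
  if 1:i drops first: 1 orders
heap linearizations: 5

5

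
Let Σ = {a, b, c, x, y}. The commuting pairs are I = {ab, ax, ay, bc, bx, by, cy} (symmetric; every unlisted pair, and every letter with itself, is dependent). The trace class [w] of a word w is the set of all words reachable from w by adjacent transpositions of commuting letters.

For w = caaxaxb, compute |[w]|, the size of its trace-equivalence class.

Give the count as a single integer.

70

drop 0:c onto floor
drop 1:a onto {0:c}
drop 2:a onto {1:a}
drop 3:x onto {0:c}
drop 4:a onto {2:a}
drop 5:x onto {3:x}
drop 6:b onto floor
ground layer = {0:c, 6:b}
drop-orders for the pieces not yet dropped (sum over which currently-grounded one goes next):
  1 to go: {4} 1  {5} 1  {6} 1
  2 to go: {2,4} 1  {3,5} 1  {4,5} 2  {4,6} 2  {5,6} 2
  3 to go: {1,2,4} 1  {2,4,5} 3  {2,4,6} 3  {3,4,5} 3  {3,5,6} 3  {4,5,6} 6
  4 to go: {1,2,4,5} 4  {1,2,4,6} 4  {2,3,4,5} 6  {2,4,5,6} 12  {3,4,5,6} 12
  5 to go: {1,2,3,4,5} 10  {1,2,4,5,6} 20  {2,3,4,5,6} 30
  if 0:c drops first: 60 orders
  if 6:b drops first: 10 orders
heap linearizations: 70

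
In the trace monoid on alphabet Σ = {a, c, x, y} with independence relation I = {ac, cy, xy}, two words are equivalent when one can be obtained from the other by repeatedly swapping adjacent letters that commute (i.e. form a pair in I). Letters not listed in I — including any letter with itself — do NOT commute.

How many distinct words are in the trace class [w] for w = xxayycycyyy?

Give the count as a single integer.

#0=x has no predecessor
#1=x depends on [0:x]
#2=a depends on [1:x]
#3=y depends on [2:a]
#4=y depends on [3:y]
#5=c depends on [1:x]
#6=y depends on [4:y]
#7=c depends on [5:c]
#8=y depends on [6:y]
#9=y depends on [8:y]
#10=y depends on [9:y]
sources: [0:x]
N(rest) = Σ N(rest − s) over sources s of rest; N(one piece) = 1:
  size 1 → [7]=1  [10]=1
  size 2 → [5,7]=1  [7,10]=2  [9,10]=1
  size 3 → [5,7,10]=3  [7,9,10]=3  [8,9,10]=1
  size 4 → [5,7,9,10]=6  [6,8,9,10]=1  [7,8,9,10]=4
  size 5 → [4,6,8,9,10]=1  [5,7,8,9,10]=10  [6,7,8,9,10]=5
  size 6 → [3,4,6,8,9,10]=1  [4,6,7,8,9,10]=6  [5,6,7,8,9,10]=15
  size 7 → [2,3,4,6,8,9,10]=1  [3,4,6,7,8,9,10]=7  [4,5,6,7,8,9,10]=21
  size 8 → [2,3,4,6,7,8,9,10]=8  [3,4,5,6,7,8,9,10]=28
  size 9 → [2,3,4,5,6,7,8,9,10]=36
  first=0(x) contributes 36

36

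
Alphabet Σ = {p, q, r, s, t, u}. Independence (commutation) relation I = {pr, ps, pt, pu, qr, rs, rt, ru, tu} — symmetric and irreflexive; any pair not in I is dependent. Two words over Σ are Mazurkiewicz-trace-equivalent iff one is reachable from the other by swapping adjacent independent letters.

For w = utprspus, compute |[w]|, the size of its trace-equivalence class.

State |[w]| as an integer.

piece 0:u — minimal
piece 1:t — minimal
piece 2:p — minimal
piece 3:r — minimal
piece 4:s rests on {0:u, 1:t}
piece 5:p rests on {2:p}
piece 6:u rests on {4:s}
piece 7:s rests on {6:u}
minimal pieces: {0:u, 1:t, 2:p, 3:r}
ways to finish when only these pieces remain (= sum over removing one remaining piece with nothing left below it):
  1 left: {3}→1  {5}→1  {7}→1
  2 left: {2,5}→1  {3,5}→2  {3,7}→2  {5,7}→2  {6,7}→1
  3 left: {2,3,5}→3  {2,5,7}→3  {3,5,7}→6  {3,6,7}→3  {4,6,7}→1  {5,6,7}→3
  4 left: {0,4,6,7}→1  {1,4,6,7}→1  {2,3,5,7}→12  {2,5,6,7}→6  {3,4,6,7}→4  {3,5,6,7}→12  {4,5,6,7}→4
  5 left: {0,1,4,6,7}→2  {0,3,4,6,7}→5  {0,4,5,6,7}→5  {1,3,4,6,7}→5  {1,4,5,6,7}→5  {2,3,5,6,7}→30  {2,4,5,6,7}→10  {3,4,5,6,7}→20
  6 left: {0,1,3,4,6,7}→12  {0,1,4,5,6,7}→12  {0,2,4,5,6,7}→15  {0,3,4,5,6,7}→30  {1,2,4,5,6,7}→15  {1,3,4,5,6,7}→30  {2,3,4,5,6,7}→60
  placing 0:u first → 105 extensions
  placing 1:t first → 105 extensions
  placing 2:p first → 84 extensions
  placing 3:r first → 42 extensions
total linear extensions = 336

336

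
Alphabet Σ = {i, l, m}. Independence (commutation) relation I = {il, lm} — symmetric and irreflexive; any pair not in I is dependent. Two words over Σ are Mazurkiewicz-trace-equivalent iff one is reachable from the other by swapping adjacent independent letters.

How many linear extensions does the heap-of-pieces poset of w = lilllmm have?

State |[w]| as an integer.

35

#0=l has no predecessor
#1=i has no predecessor
#2=l depends on [0:l]
#3=l depends on [2:l]
#4=l depends on [3:l]
#5=m depends on [1:i]
#6=m depends on [5:m]
sources: [0:l, 1:i]
N(rest) = Σ N(rest − s) over sources s of rest; N(one piece) = 1:
  size 1 → [4]=1  [6]=1
  size 2 → [3,4]=1  [4,6]=2  [5,6]=1
  size 3 → [1,5,6]=1  [2,3,4]=1  [3,4,6]=3  [4,5,6]=3
  size 4 → [0,2,3,4]=1  [1,4,5,6]=4  [2,3,4,6]=4  [3,4,5,6]=6
  size 5 → [0,2,3,4,6]=5  [1,3,4,5,6]=10  [2,3,4,5,6]=10
  first=0(l) contributes 20
  first=1(i) contributes 15
|[w]| = 35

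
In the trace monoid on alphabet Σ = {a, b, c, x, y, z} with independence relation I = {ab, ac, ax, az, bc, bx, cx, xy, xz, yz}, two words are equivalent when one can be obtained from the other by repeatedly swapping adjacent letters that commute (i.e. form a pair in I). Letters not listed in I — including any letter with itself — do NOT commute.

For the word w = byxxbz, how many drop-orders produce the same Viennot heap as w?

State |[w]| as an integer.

drop 0:b onto floor
drop 1:y onto {0:b}
drop 2:x onto floor
drop 3:x onto {2:x}
drop 4:b onto {1:y}
drop 5:z onto {4:b}
ground layer = {0:b, 2:x}
drop-orders for the pieces not yet dropped (sum over which currently-grounded one goes next):
  1 to go: {3} 1  {5} 1
  2 to go: {2,3} 1  {3,5} 2  {4,5} 1
  3 to go: {1,4,5} 1  {2,3,5} 3  {3,4,5} 3
  4 to go: {0,1,4,5} 1  {1,3,4,5} 4  {2,3,4,5} 6
  if 0:b drops first: 10 orders
  if 2:x drops first: 5 orders
heap linearizations: 15

15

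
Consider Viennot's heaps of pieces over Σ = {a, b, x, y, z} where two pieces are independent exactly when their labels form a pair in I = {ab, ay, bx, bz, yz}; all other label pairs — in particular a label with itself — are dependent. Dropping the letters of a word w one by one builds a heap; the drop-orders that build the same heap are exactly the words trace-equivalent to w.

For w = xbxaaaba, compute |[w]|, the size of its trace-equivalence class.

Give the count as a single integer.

28

drop 0:x onto floor
drop 1:b onto floor
drop 2:x onto {0:x}
drop 3:a onto {2:x}
drop 4:a onto {3:a}
drop 5:a onto {4:a}
drop 6:b onto {1:b}
drop 7:a onto {5:a}
ground layer = {0:x, 1:b}
drop-orders for the pieces not yet dropped (sum over which currently-grounded one goes next):
  1 to go: {6} 1  {7} 1
  2 to go: {1,6} 1  {5,7} 1  {6,7} 2
  3 to go: {1,6,7} 3  {4,5,7} 1  {5,6,7} 3
  4 to go: {1,5,6,7} 6  {3,4,5,7} 1  {4,5,6,7} 4
  5 to go: {1,4,5,6,7} 10  {2,3,4,5,7} 1  {3,4,5,6,7} 5
  6 to go: {0,2,3,4,5,7} 1  {1,3,4,5,6,7} 15  {2,3,4,5,6,7} 6
  if 0:x drops first: 21 orders
  if 1:b drops first: 7 orders
heap linearizations: 28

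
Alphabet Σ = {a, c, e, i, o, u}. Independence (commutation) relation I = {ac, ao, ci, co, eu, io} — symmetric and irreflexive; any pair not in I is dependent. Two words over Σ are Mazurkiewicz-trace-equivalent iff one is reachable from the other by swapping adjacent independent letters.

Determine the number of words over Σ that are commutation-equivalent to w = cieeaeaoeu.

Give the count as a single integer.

8

#0=c has no predecessor
#1=i has no predecessor
#2=e depends on [0:c, 1:i]
#3=e depends on [2:e]
#4=a depends on [3:e]
#5=e depends on [4:a]
#6=a depends on [5:e]
#7=o depends on [5:e]
#8=e depends on [6:a, 7:o]
#9=u depends on [6:a, 7:o]
sources: [0:c, 1:i]
N(rest) = Σ N(rest − s) over sources s of rest; N(one piece) = 1:
  size 1 → [8]=1  [9]=1
  size 2 → [8,9]=2
  size 3 → [6,8,9]=2  [7,8,9]=2
  size 4 → [6,7,8,9]=4
  size 5 → [5,6,7,8,9]=4
  size 6 → [4,5,6,7,8,9]=4
  size 7 → [3,4,5,6,7,8,9]=4
  size 8 → [2,3,4,5,6,7,8,9]=4
  first=0(c) contributes 4
  first=1(i) contributes 4
|[w]| = 8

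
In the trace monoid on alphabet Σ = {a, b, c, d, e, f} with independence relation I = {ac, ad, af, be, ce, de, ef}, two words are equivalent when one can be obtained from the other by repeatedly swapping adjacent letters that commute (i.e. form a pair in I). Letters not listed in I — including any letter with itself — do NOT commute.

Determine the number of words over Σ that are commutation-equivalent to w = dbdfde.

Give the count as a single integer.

drop 0:d onto floor
drop 1:b onto {0:d}
drop 2:d onto {1:b}
drop 3:f onto {2:d}
drop 4:d onto {3:f}
drop 5:e onto floor
ground layer = {0:d, 5:e}
drop-orders for the pieces not yet dropped (sum over which currently-grounded one goes next):
  1 to go: {4} 1  {5} 1
  2 to go: {3,4} 1  {4,5} 2
  3 to go: {2,3,4} 1  {3,4,5} 3
  4 to go: {1,2,3,4} 1  {2,3,4,5} 4
  if 0:d drops first: 5 orders
  if 5:e drops first: 1 orders
heap linearizations: 6

6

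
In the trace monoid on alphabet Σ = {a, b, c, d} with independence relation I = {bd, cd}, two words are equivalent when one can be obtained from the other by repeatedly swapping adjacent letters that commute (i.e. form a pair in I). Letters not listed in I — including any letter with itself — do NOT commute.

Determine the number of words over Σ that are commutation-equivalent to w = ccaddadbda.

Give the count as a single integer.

piece 0:c — minimal
piece 1:c rests on {0:c}
piece 2:a rests on {1:c}
piece 3:d rests on {2:a}
piece 4:d rests on {3:d}
piece 5:a rests on {4:d}
piece 6:d rests on {5:a}
piece 7:b rests on {5:a}
piece 8:d rests on {6:d}
piece 9:a rests on {7:b, 8:d}
minimal pieces: {0:c}
ways to finish when only these pieces remain (= sum over removing one remaining piece with nothing left below it):
  1 left: {9}→1
  2 left: {7,9}→1  {8,9}→1
  3 left: {6,8,9}→1  {7,8,9}→2
  4 left: {6,7,8,9}→3
  5 left: {5,6,7,8,9}→3
  6 left: {4,5,6,7,8,9}→3
  7 left: {3,4,5,6,7,8,9}→3
  8 left: {2,3,4,5,6,7,8,9}→3
  placing 0:c first → 3 extensions

3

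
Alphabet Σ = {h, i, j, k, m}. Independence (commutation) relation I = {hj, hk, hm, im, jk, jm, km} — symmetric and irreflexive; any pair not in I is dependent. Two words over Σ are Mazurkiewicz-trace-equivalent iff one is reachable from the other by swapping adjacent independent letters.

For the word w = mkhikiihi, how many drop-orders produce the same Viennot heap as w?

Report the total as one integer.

18

piece 0:m — minimal
piece 1:k — minimal
piece 2:h — minimal
piece 3:i rests on {1:k, 2:h}
piece 4:k rests on {3:i}
piece 5:i rests on {4:k}
piece 6:i rests on {5:i}
piece 7:h rests on {6:i}
piece 8:i rests on {7:h}
minimal pieces: {0:m, 1:k, 2:h}
ways to finish when only these pieces remain (= sum over removing one remaining piece with nothing left below it):
  1 left: {0}→1  {8}→1
  2 left: {0,8}→2  {7,8}→1
  3 left: {0,7,8}→3  {6,7,8}→1
  4 left: {0,6,7,8}→4  {5,6,7,8}→1
  5 left: {0,5,6,7,8}→5  {4,5,6,7,8}→1
  6 left: {0,4,5,6,7,8}→6  {3,4,5,6,7,8}→1
  7 left: {0,3,4,5,6,7,8}→7  {1,3,4,5,6,7,8}→1  {2,3,4,5,6,7,8}→1
  placing 0:m first → 2 extensions
  placing 1:k first → 8 extensions
  placing 2:h first → 8 extensions
total linear extensions = 18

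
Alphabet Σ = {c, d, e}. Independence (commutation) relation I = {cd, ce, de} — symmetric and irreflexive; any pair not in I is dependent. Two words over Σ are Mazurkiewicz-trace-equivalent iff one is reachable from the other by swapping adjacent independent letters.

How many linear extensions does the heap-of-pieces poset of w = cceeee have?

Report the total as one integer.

15

0(c) covers ∅
1(c) covers 0:c
2(e) covers ∅
3(e) covers 2:e
4(e) covers 3:e
5(e) covers 4:e
floor of heap: 0:c, 2:e
completions by unplaced set U, small U first (add the entries for U minus each lowest piece of U):
  |U|=1: {1}:1  {5}:1
  |U|=2: {0,1}:1  {1,5}:2  {4,5}:1
  |U|=3: {0,1,5}:3  {1,4,5}:3  {3,4,5}:1
  |U|=4: {0,1,4,5}:6  {1,3,4,5}:4  {2,3,4,5}:1
  start at 0(c): 5
  start at 2(e): 10
sum over floor = 15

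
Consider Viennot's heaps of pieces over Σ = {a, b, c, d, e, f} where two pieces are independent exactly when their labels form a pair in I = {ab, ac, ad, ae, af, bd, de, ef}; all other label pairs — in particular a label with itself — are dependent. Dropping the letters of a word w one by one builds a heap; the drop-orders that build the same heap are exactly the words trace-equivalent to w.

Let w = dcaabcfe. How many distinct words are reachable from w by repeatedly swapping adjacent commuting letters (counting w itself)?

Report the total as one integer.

56

piece 0:d — minimal
piece 1:c rests on {0:d}
piece 2:a — minimal
piece 3:a rests on {2:a}
piece 4:b rests on {1:c}
piece 5:c rests on {4:b}
piece 6:f rests on {5:c}
piece 7:e rests on {5:c}
minimal pieces: {0:d, 2:a}
ways to finish when only these pieces remain (= sum over removing one remaining piece with nothing left below it):
  1 left: {3}→1  {6}→1  {7}→1
  2 left: {2,3}→1  {3,6}→2  {3,7}→2  {6,7}→2
  3 left: {2,3,6}→3  {2,3,7}→3  {3,6,7}→6  {5,6,7}→2
  4 left: {2,3,6,7}→12  {3,5,6,7}→8  {4,5,6,7}→2
  5 left: {1,4,5,6,7}→2  {2,3,5,6,7}→20  {3,4,5,6,7}→10
  6 left: {0,1,4,5,6,7}→2  {1,3,4,5,6,7}→12  {2,3,4,5,6,7}→30
  placing 0:d first → 42 extensions
  placing 2:a first → 14 extensions
total linear extensions = 56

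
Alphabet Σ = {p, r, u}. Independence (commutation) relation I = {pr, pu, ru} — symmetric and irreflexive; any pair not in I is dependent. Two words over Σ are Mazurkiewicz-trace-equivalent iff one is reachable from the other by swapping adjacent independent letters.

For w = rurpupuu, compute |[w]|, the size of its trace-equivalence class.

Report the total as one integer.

420

0(r) covers ∅
1(u) covers ∅
2(r) covers 0:r
3(p) covers ∅
4(u) covers 1:u
5(p) covers 3:p
6(u) covers 4:u
7(u) covers 6:u
floor of heap: 0:r, 1:u, 3:p
completions by unplaced set U, small U first (add the entries for U minus each lowest piece of U):
  |U|=1: {2}:1  {5}:1  {7}:1
  |U|=2: {0,2}:1  {2,5}:2  {2,7}:2  {3,5}:1  {5,7}:2  {6,7}:1
  |U|=3: {0,2,5}:3  {0,2,7}:3  {2,3,5}:3  {2,5,7}:6  {2,6,7}:3  {3,5,7}:3  {4,6,7}:1  {5,6,7}:3
  |U|=4: {0,2,3,5}:6  {0,2,5,7}:12  {0,2,6,7}:6  {1,4,6,7}:1  {2,3,5,7}:12  {2,4,6,7}:4  {2,5,6,7}:12  {3,5,6,7}:6  {4,5,6,7}:4
  |U|=5: {0,2,3,5,7}:30  {0,2,4,6,7}:10  {0,2,5,6,7}:30  {1,2,4,6,7}:5  {1,4,5,6,7}:5  {2,3,5,6,7}:30  {2,4,5,6,7}:20  {3,4,5,6,7}:10
  |U|=6: {0,1,2,4,6,7}:15  {0,2,3,5,6,7}:90  {0,2,4,5,6,7}:60  {1,2,4,5,6,7}:30  {1,3,4,5,6,7}:15  {2,3,4,5,6,7}:60
  start at 0(r): 105
  start at 1(u): 210
  start at 3(p): 105
sum over floor = 420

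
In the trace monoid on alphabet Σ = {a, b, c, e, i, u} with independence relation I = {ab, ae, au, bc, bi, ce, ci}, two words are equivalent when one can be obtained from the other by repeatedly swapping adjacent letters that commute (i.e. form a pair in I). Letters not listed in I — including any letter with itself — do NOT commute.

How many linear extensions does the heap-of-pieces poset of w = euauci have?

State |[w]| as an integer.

piece 0:e — minimal
piece 1:u rests on {0:e}
piece 2:a — minimal
piece 3:u rests on {1:u}
piece 4:c rests on {2:a, 3:u}
piece 5:i rests on {2:a, 3:u}
minimal pieces: {0:e, 2:a}
ways to finish when only these pieces remain (= sum over removing one remaining piece with nothing left below it):
  1 left: {4}→1  {5}→1
  2 left: {4,5}→2
  3 left: {2,4,5}→2  {3,4,5}→2
  4 left: {1,3,4,5}→2  {2,3,4,5}→4
  placing 0:e first → 6 extensions
  placing 2:a first → 2 extensions
total linear extensions = 8

8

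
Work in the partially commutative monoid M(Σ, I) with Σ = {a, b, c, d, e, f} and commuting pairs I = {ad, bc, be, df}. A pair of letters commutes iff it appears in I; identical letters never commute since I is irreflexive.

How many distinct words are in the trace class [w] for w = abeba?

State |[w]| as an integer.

3

drop 0:a onto floor
drop 1:b onto {0:a}
drop 2:e onto {0:a}
drop 3:b onto {1:b}
drop 4:a onto {2:e, 3:b}
ground layer = {0:a}
drop-orders for the pieces not yet dropped (sum over which currently-grounded one goes next):
  1 to go: {4} 1
  2 to go: {2,4} 1  {3,4} 1
  3 to go: {1,3,4} 1  {2,3,4} 2
  if 0:a drops first: 3 orders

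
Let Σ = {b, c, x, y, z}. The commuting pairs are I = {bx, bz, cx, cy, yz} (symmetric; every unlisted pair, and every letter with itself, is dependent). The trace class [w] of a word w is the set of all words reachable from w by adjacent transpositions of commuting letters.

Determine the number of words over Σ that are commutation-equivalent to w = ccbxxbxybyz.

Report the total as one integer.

170

drop 0:c onto floor
drop 1:c onto {0:c}
drop 2:b onto {1:c}
drop 3:x onto floor
drop 4:x onto {3:x}
drop 5:b onto {2:b}
drop 6:x onto {4:x}
drop 7:y onto {5:b, 6:x}
drop 8:b onto {7:y}
drop 9:y onto {8:b}
drop 10:z onto {1:c, 6:x}
ground layer = {0:c, 3:x}
drop-orders for the pieces not yet dropped (sum over which currently-grounded one goes next):
  1 to go: {9} 1  {10} 1
  2 to go: {8,9} 1  {9,10} 2
  3 to go: {7,8,9} 1  {8,9,10} 3
  4 to go: {5,7,8,9} 1  {7,8,9,10} 4
  5 to go: {2,5,7,8,9} 1  {5,7,8,9,10} 5  {6,7,8,9,10} 4
  6 to go: {2,5,7,8,9,10} 6  {4,6,7,8,9,10} 4  {5,6,7,8,9,10} 9
  7 to go: {1,2,5,7,8,9,10} 6  {2,5,6,7,8,9,10} 15  {3,4,6,7,8,9,10} 4  {4,5,6,7,8,9,10} 13
  8 to go: {0,1,2,5,7,8,9,10} 6  {1,2,5,6,7,8,9,10} 21  {2,4,5,6,7,8,9,10} 28  {3,4,5,6,7,8,9,10} 17
  9 to go: {0,1,2,5,6,7,8,9,10} 27  {1,2,4,5,6,7,8,9,10} 49  {2,3,4,5,6,7,8,9,10} 45
  if 0:c drops first: 94 orders
  if 3:x drops first: 76 orders
heap linearizations: 170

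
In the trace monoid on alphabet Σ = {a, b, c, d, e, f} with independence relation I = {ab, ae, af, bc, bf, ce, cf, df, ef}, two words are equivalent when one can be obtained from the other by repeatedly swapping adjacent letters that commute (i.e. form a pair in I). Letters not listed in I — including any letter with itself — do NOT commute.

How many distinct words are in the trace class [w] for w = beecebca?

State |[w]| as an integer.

56

#0=b has no predecessor
#1=e depends on [0:b]
#2=e depends on [1:e]
#3=c has no predecessor
#4=e depends on [2:e]
#5=b depends on [4:e]
#6=c depends on [3:c]
#7=a depends on [6:c]
sources: [0:b, 3:c]
N(rest) = Σ N(rest − s) over sources s of rest; N(one piece) = 1:
  size 1 → [5]=1  [7]=1
  size 2 → [4,5]=1  [5,7]=2  [6,7]=1
  size 3 → [2,4,5]=1  [3,6,7]=1  [4,5,7]=3  [5,6,7]=3
  size 4 → [1,2,4,5]=1  [2,4,5,7]=4  [3,5,6,7]=4  [4,5,6,7]=6
  size 5 → [0,1,2,4,5]=1  [1,2,4,5,7]=5  [2,4,5,6,7]=10  [3,4,5,6,7]=10
  size 6 → [0,1,2,4,5,7]=6  [1,2,4,5,6,7]=15  [2,3,4,5,6,7]=20
  first=0(b) contributes 35
  first=3(c) contributes 21
|[w]| = 56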